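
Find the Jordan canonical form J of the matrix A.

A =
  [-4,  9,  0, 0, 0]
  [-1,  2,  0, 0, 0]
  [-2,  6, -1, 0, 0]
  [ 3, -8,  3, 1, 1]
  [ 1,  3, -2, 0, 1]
J_2(-1) ⊕ J_1(-1) ⊕ J_2(1)

The characteristic polynomial is
  det(x·I − A) = x^5 + x^4 - 2*x^3 - 2*x^2 + x + 1 = (x - 1)^2*(x + 1)^3

Eigenvalues and multiplicities (the geometric multiplicity of λ is n − rank(A − λI), which equals the number of Jordan blocks for λ):
  λ = -1: algebraic multiplicity = 3, geometric multiplicity = 2
  λ = 1: algebraic multiplicity = 2, geometric multiplicity = 1

Determining the block sizes for each eigenvalue:
  λ = -1: 2 blocks summing to 3 forces exactly one block of size 2 and the rest size 1 → block sizes [2, 1]
  λ = 1: one block (gm = 1), so the single block has size am = 2 → block sizes [2]

Assembling the blocks gives a Jordan form
J =
  [-1,  1,  0, 0, 0]
  [ 0, -1,  0, 0, 0]
  [ 0,  0, -1, 0, 0]
  [ 0,  0,  0, 1, 1]
  [ 0,  0,  0, 0, 1]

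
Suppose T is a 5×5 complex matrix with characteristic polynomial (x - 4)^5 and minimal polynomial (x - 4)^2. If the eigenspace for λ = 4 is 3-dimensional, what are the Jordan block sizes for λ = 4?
Block sizes for λ = 4: [2, 2, 1]

Step 1 — from the characteristic polynomial, algebraic multiplicity of λ = 4 is 5. From dim ker(T − (4)·I) = 3, there are exactly 3 Jordan blocks for λ = 4.
Step 2 — from the minimal polynomial, the factor (x − 4)^2 tells us the largest block for λ = 4 has size 2.
Step 3 — with total size 5, 3 blocks, and largest block 2, the block sizes (in nonincreasing order) are [2, 2, 1].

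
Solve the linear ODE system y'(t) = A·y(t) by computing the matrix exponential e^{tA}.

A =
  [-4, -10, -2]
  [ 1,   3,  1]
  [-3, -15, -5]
e^{tA} =
  [-2*t*exp(-2*t) + exp(-2*t), -10*t*exp(-2*t), -2*t*exp(-2*t)]
  [t*exp(-2*t), 5*t*exp(-2*t) + exp(-2*t), t*exp(-2*t)]
  [-3*t*exp(-2*t), -15*t*exp(-2*t), -3*t*exp(-2*t) + exp(-2*t)]

Strategy: write A = P · J · P⁻¹ where J is a Jordan canonical form, so e^{tA} = P · e^{tJ} · P⁻¹, and e^{tJ} can be computed block-by-block.

A has Jordan form
J =
  [-2,  1,  0]
  [ 0, -2,  0]
  [ 0,  0, -2]
(up to reordering of blocks).

Per-block formulas:
  For a 2×2 Jordan block J_2(-2): exp(t · J_2(-2)) = e^(-2t)·(I + t·N), where N is the 2×2 nilpotent shift.
  For a 1×1 block at λ = -2: exp(t · [-2]) = [e^(-2t)].

After assembling e^{tJ} and conjugating by P, we get:

e^{tA} =
  [-2*t*exp(-2*t) + exp(-2*t), -10*t*exp(-2*t), -2*t*exp(-2*t)]
  [t*exp(-2*t), 5*t*exp(-2*t) + exp(-2*t), t*exp(-2*t)]
  [-3*t*exp(-2*t), -15*t*exp(-2*t), -3*t*exp(-2*t) + exp(-2*t)]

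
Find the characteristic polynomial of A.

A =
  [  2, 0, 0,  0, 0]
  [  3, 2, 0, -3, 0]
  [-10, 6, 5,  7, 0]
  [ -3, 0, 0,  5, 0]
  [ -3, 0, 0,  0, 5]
x^5 - 19*x^4 + 139*x^3 - 485*x^2 + 800*x - 500

Expanding det(x·I − A) (e.g. by cofactor expansion or by noting that A is similar to its Jordan form J, which has the same characteristic polynomial as A) gives
  χ_A(x) = x^5 - 19*x^4 + 139*x^3 - 485*x^2 + 800*x - 500
which factors as (x - 5)^3*(x - 2)^2. The eigenvalues (with algebraic multiplicities) are λ = 2 with multiplicity 2, λ = 5 with multiplicity 3.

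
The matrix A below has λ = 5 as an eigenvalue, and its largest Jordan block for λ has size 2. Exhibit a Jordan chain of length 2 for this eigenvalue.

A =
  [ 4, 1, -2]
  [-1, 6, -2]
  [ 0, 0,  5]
A Jordan chain for λ = 5 of length 2:
v_1 = (-1, -1, 0)ᵀ
v_2 = (1, 0, 0)ᵀ

Let N = A − (5)·I. We want v_2 with N^2 v_2 = 0 but N^1 v_2 ≠ 0; then v_{j-1} := N · v_j for j = 2, …, 2.

Pick v_2 = (1, 0, 0)ᵀ.
Then v_1 = N · v_2 = (-1, -1, 0)ᵀ.

Sanity check: (A − (5)·I) v_1 = (0, 0, 0)ᵀ = 0. ✓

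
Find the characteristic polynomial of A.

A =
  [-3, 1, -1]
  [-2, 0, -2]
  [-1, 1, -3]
x^3 + 6*x^2 + 12*x + 8

Expanding det(x·I − A) (e.g. by cofactor expansion or by noting that A is similar to its Jordan form J, which has the same characteristic polynomial as A) gives
  χ_A(x) = x^3 + 6*x^2 + 12*x + 8
which factors as (x + 2)^3. The eigenvalues (with algebraic multiplicities) are λ = -2 with multiplicity 3.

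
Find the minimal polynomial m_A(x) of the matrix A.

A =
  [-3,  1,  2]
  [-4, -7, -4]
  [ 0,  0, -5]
x^2 + 10*x + 25

The characteristic polynomial is χ_A(x) = (x + 5)^3, so the eigenvalues are known. The minimal polynomial is
  m_A(x) = Π_λ (x − λ)^{k_λ}
where k_λ is the size of the *largest* Jordan block for λ (equivalently, the smallest k with (A − λI)^k v = 0 for every generalised eigenvector v of λ).

  λ = -5: largest Jordan block has size 2, contributing (x + 5)^2

So m_A(x) = (x + 5)^2 = x^2 + 10*x + 25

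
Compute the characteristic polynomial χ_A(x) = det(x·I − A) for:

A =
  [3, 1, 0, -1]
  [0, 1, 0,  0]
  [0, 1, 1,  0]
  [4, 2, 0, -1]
x^4 - 4*x^3 + 6*x^2 - 4*x + 1

Expanding det(x·I − A) (e.g. by cofactor expansion or by noting that A is similar to its Jordan form J, which has the same characteristic polynomial as A) gives
  χ_A(x) = x^4 - 4*x^3 + 6*x^2 - 4*x + 1
which factors as (x - 1)^4. The eigenvalues (with algebraic multiplicities) are λ = 1 with multiplicity 4.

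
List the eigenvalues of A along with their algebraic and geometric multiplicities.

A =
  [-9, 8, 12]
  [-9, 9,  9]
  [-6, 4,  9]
λ = 3: alg = 3, geom = 2

Step 1 — factor the characteristic polynomial to read off the algebraic multiplicities:
  χ_A(x) = (x - 3)^3

Step 2 — compute geometric multiplicities via the rank-nullity identity g(λ) = n − rank(A − λI):
  rank(A − (3)·I) = 1, so dim ker(A − (3)·I) = n − 1 = 2

Summary:
  λ = 3: algebraic multiplicity = 3, geometric multiplicity = 2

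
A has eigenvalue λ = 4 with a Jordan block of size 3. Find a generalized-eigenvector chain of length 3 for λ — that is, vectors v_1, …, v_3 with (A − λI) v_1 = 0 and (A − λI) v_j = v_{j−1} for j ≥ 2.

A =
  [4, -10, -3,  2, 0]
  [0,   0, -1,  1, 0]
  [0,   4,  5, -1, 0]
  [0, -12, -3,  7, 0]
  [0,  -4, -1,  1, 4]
A Jordan chain for λ = 4 of length 3:
v_1 = (4, 0, 0, 0, 0)ᵀ
v_2 = (-10, -4, 4, -12, -4)ᵀ
v_3 = (0, 1, 0, 0, 0)ᵀ

Let N = A − (4)·I. We want v_3 with N^3 v_3 = 0 but N^2 v_3 ≠ 0; then v_{j-1} := N · v_j for j = 3, …, 2.

Pick v_3 = (0, 1, 0, 0, 0)ᵀ.
Then v_2 = N · v_3 = (-10, -4, 4, -12, -4)ᵀ.
Then v_1 = N · v_2 = (4, 0, 0, 0, 0)ᵀ.

Sanity check: (A − (4)·I) v_1 = (0, 0, 0, 0, 0)ᵀ = 0. ✓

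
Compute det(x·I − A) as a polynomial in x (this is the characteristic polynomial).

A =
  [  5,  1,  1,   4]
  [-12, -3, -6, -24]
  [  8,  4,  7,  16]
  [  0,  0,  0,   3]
x^4 - 12*x^3 + 54*x^2 - 108*x + 81

Expanding det(x·I − A) (e.g. by cofactor expansion or by noting that A is similar to its Jordan form J, which has the same characteristic polynomial as A) gives
  χ_A(x) = x^4 - 12*x^3 + 54*x^2 - 108*x + 81
which factors as (x - 3)^4. The eigenvalues (with algebraic multiplicities) are λ = 3 with multiplicity 4.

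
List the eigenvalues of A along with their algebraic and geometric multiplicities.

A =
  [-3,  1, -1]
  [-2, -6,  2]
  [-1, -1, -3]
λ = -4: alg = 3, geom = 2

Step 1 — factor the characteristic polynomial to read off the algebraic multiplicities:
  χ_A(x) = (x + 4)^3

Step 2 — compute geometric multiplicities via the rank-nullity identity g(λ) = n − rank(A − λI):
  rank(A − (-4)·I) = 1, so dim ker(A − (-4)·I) = n − 1 = 2

Summary:
  λ = -4: algebraic multiplicity = 3, geometric multiplicity = 2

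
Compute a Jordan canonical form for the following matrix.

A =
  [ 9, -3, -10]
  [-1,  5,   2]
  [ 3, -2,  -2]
J_3(4)

The characteristic polynomial is
  det(x·I − A) = x^3 - 12*x^2 + 48*x - 64 = (x - 4)^3

Eigenvalues and multiplicities (the geometric multiplicity of λ is n − rank(A − λI), which equals the number of Jordan blocks for λ):
  λ = 4: algebraic multiplicity = 3, geometric multiplicity = 1

Determining the block sizes for each eigenvalue:
  λ = 4: one block (gm = 1), so the single block has size am = 3 → block sizes [3]

Assembling the blocks gives a Jordan form
J =
  [4, 1, 0]
  [0, 4, 1]
  [0, 0, 4]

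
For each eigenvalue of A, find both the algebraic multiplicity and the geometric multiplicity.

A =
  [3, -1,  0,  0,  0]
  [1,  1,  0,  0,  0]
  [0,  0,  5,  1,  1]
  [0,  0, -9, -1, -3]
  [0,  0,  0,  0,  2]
λ = 2: alg = 5, geom = 3

Step 1 — factor the characteristic polynomial to read off the algebraic multiplicities:
  χ_A(x) = (x - 2)^5

Step 2 — compute geometric multiplicities via the rank-nullity identity g(λ) = n − rank(A − λI):
  rank(A − (2)·I) = 2, so dim ker(A − (2)·I) = n − 2 = 3

Summary:
  λ = 2: algebraic multiplicity = 5, geometric multiplicity = 3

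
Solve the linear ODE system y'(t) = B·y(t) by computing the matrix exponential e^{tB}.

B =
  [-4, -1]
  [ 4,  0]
e^{tB} =
  [-2*t*exp(-2*t) + exp(-2*t), -t*exp(-2*t)]
  [4*t*exp(-2*t), 2*t*exp(-2*t) + exp(-2*t)]

Strategy: write B = P · J · P⁻¹ where J is a Jordan canonical form, so e^{tB} = P · e^{tJ} · P⁻¹, and e^{tJ} can be computed block-by-block.

B has Jordan form
J =
  [-2,  1]
  [ 0, -2]
(up to reordering of blocks).

Per-block formulas:
  For a 2×2 Jordan block J_2(-2): exp(t · J_2(-2)) = e^(-2t)·(I + t·N), where N is the 2×2 nilpotent shift.

After assembling e^{tJ} and conjugating by P, we get:

e^{tB} =
  [-2*t*exp(-2*t) + exp(-2*t), -t*exp(-2*t)]
  [4*t*exp(-2*t), 2*t*exp(-2*t) + exp(-2*t)]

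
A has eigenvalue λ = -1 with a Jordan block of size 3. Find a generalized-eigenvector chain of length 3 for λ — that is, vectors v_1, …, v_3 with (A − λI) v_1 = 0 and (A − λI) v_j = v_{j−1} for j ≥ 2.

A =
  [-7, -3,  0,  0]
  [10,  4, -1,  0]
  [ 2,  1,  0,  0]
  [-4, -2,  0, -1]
A Jordan chain for λ = -1 of length 3:
v_1 = (6, -12, 0, 4)ᵀ
v_2 = (-6, 10, 2, -4)ᵀ
v_3 = (1, 0, 0, 0)ᵀ

Let N = A − (-1)·I. We want v_3 with N^3 v_3 = 0 but N^2 v_3 ≠ 0; then v_{j-1} := N · v_j for j = 3, …, 2.

Pick v_3 = (1, 0, 0, 0)ᵀ.
Then v_2 = N · v_3 = (-6, 10, 2, -4)ᵀ.
Then v_1 = N · v_2 = (6, -12, 0, 4)ᵀ.

Sanity check: (A − (-1)·I) v_1 = (0, 0, 0, 0)ᵀ = 0. ✓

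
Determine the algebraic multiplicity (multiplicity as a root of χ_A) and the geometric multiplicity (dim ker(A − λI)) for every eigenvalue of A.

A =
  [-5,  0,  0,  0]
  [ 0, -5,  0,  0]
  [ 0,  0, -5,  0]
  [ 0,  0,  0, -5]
λ = -5: alg = 4, geom = 4

Step 1 — factor the characteristic polynomial to read off the algebraic multiplicities:
  χ_A(x) = (x + 5)^4

Step 2 — compute geometric multiplicities via the rank-nullity identity g(λ) = n − rank(A − λI):
  rank(A − (-5)·I) = 0, so dim ker(A − (-5)·I) = n − 0 = 4

Summary:
  λ = -5: algebraic multiplicity = 4, geometric multiplicity = 4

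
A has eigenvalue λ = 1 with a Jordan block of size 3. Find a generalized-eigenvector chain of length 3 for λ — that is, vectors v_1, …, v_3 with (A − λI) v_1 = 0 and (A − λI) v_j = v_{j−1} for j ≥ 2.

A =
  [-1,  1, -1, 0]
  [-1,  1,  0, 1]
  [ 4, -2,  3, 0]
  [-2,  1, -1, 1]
A Jordan chain for λ = 1 of length 3:
v_1 = (-1, 0, 2, -1)ᵀ
v_2 = (-2, -1, 4, -2)ᵀ
v_3 = (1, 0, 0, 0)ᵀ

Let N = A − (1)·I. We want v_3 with N^3 v_3 = 0 but N^2 v_3 ≠ 0; then v_{j-1} := N · v_j for j = 3, …, 2.

Pick v_3 = (1, 0, 0, 0)ᵀ.
Then v_2 = N · v_3 = (-2, -1, 4, -2)ᵀ.
Then v_1 = N · v_2 = (-1, 0, 2, -1)ᵀ.

Sanity check: (A − (1)·I) v_1 = (0, 0, 0, 0)ᵀ = 0. ✓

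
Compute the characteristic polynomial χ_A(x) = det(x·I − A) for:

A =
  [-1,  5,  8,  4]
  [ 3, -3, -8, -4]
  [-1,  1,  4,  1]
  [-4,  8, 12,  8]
x^4 - 8*x^3 + 24*x^2 - 32*x + 16

Expanding det(x·I − A) (e.g. by cofactor expansion or by noting that A is similar to its Jordan form J, which has the same characteristic polynomial as A) gives
  χ_A(x) = x^4 - 8*x^3 + 24*x^2 - 32*x + 16
which factors as (x - 2)^4. The eigenvalues (with algebraic multiplicities) are λ = 2 with multiplicity 4.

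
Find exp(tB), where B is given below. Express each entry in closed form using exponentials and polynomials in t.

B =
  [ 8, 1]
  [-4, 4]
e^{tB} =
  [2*t*exp(6*t) + exp(6*t), t*exp(6*t)]
  [-4*t*exp(6*t), -2*t*exp(6*t) + exp(6*t)]

Strategy: write B = P · J · P⁻¹ where J is a Jordan canonical form, so e^{tB} = P · e^{tJ} · P⁻¹, and e^{tJ} can be computed block-by-block.

B has Jordan form
J =
  [6, 1]
  [0, 6]
(up to reordering of blocks).

Per-block formulas:
  For a 2×2 Jordan block J_2(6): exp(t · J_2(6)) = e^(6t)·(I + t·N), where N is the 2×2 nilpotent shift.

After assembling e^{tJ} and conjugating by P, we get:

e^{tB} =
  [2*t*exp(6*t) + exp(6*t), t*exp(6*t)]
  [-4*t*exp(6*t), -2*t*exp(6*t) + exp(6*t)]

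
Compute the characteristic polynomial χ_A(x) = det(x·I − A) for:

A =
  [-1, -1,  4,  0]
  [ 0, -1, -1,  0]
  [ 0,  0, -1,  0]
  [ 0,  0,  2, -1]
x^4 + 4*x^3 + 6*x^2 + 4*x + 1

Expanding det(x·I − A) (e.g. by cofactor expansion or by noting that A is similar to its Jordan form J, which has the same characteristic polynomial as A) gives
  χ_A(x) = x^4 + 4*x^3 + 6*x^2 + 4*x + 1
which factors as (x + 1)^4. The eigenvalues (with algebraic multiplicities) are λ = -1 with multiplicity 4.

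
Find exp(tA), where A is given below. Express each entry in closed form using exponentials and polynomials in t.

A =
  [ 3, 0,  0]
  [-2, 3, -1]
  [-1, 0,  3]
e^{tA} =
  [exp(3*t), 0, 0]
  [t^2*exp(3*t)/2 - 2*t*exp(3*t), exp(3*t), -t*exp(3*t)]
  [-t*exp(3*t), 0, exp(3*t)]

Strategy: write A = P · J · P⁻¹ where J is a Jordan canonical form, so e^{tA} = P · e^{tJ} · P⁻¹, and e^{tJ} can be computed block-by-block.

A has Jordan form
J =
  [3, 1, 0]
  [0, 3, 1]
  [0, 0, 3]
(up to reordering of blocks).

Per-block formulas:
  For a 3×3 Jordan block J_3(3): exp(t · J_3(3)) = e^(3t)·(I + t·N + (t^2/2)·N^2), where N is the 3×3 nilpotent shift.

After assembling e^{tJ} and conjugating by P, we get:

e^{tA} =
  [exp(3*t), 0, 0]
  [t^2*exp(3*t)/2 - 2*t*exp(3*t), exp(3*t), -t*exp(3*t)]
  [-t*exp(3*t), 0, exp(3*t)]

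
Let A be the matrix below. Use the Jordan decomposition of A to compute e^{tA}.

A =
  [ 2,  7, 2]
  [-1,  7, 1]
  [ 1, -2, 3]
e^{tA} =
  [-t^2*exp(4*t)/2 - 2*t*exp(4*t) + exp(4*t), 3*t^2*exp(4*t)/2 + 7*t*exp(4*t), t^2*exp(4*t)/2 + 2*t*exp(4*t)]
  [-t*exp(4*t), 3*t*exp(4*t) + exp(4*t), t*exp(4*t)]
  [-t^2*exp(4*t)/2 + t*exp(4*t), 3*t^2*exp(4*t)/2 - 2*t*exp(4*t), t^2*exp(4*t)/2 - t*exp(4*t) + exp(4*t)]

Strategy: write A = P · J · P⁻¹ where J is a Jordan canonical form, so e^{tA} = P · e^{tJ} · P⁻¹, and e^{tJ} can be computed block-by-block.

A has Jordan form
J =
  [4, 1, 0]
  [0, 4, 1]
  [0, 0, 4]
(up to reordering of blocks).

Per-block formulas:
  For a 3×3 Jordan block J_3(4): exp(t · J_3(4)) = e^(4t)·(I + t·N + (t^2/2)·N^2), where N is the 3×3 nilpotent shift.

After assembling e^{tJ} and conjugating by P, we get:

e^{tA} =
  [-t^2*exp(4*t)/2 - 2*t*exp(4*t) + exp(4*t), 3*t^2*exp(4*t)/2 + 7*t*exp(4*t), t^2*exp(4*t)/2 + 2*t*exp(4*t)]
  [-t*exp(4*t), 3*t*exp(4*t) + exp(4*t), t*exp(4*t)]
  [-t^2*exp(4*t)/2 + t*exp(4*t), 3*t^2*exp(4*t)/2 - 2*t*exp(4*t), t^2*exp(4*t)/2 - t*exp(4*t) + exp(4*t)]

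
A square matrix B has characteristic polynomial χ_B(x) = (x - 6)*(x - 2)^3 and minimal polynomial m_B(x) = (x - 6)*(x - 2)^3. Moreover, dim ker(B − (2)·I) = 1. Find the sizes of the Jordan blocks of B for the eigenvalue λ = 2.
Block sizes for λ = 2: [3]

Step 1 — from the characteristic polynomial, algebraic multiplicity of λ = 2 is 3. From dim ker(B − (2)·I) = 1, there are exactly 1 Jordan blocks for λ = 2.
Step 2 — from the minimal polynomial, the factor (x − 2)^3 tells us the largest block for λ = 2 has size 3.
Step 3 — with total size 3, 1 blocks, and largest block 3, the block sizes (in nonincreasing order) are [3].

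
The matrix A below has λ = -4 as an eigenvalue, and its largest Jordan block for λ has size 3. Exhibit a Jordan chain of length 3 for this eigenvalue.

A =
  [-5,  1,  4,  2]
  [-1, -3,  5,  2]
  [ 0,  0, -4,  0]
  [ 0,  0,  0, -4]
A Jordan chain for λ = -4 of length 3:
v_1 = (1, 1, 0, 0)ᵀ
v_2 = (4, 5, 0, 0)ᵀ
v_3 = (0, 0, 1, 0)ᵀ

Let N = A − (-4)·I. We want v_3 with N^3 v_3 = 0 but N^2 v_3 ≠ 0; then v_{j-1} := N · v_j for j = 3, …, 2.

Pick v_3 = (0, 0, 1, 0)ᵀ.
Then v_2 = N · v_3 = (4, 5, 0, 0)ᵀ.
Then v_1 = N · v_2 = (1, 1, 0, 0)ᵀ.

Sanity check: (A − (-4)·I) v_1 = (0, 0, 0, 0)ᵀ = 0. ✓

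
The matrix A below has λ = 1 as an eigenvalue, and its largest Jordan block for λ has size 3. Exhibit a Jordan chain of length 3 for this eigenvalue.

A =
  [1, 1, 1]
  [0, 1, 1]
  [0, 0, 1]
A Jordan chain for λ = 1 of length 3:
v_1 = (1, 0, 0)ᵀ
v_2 = (1, 1, 0)ᵀ
v_3 = (0, 0, 1)ᵀ

Let N = A − (1)·I. We want v_3 with N^3 v_3 = 0 but N^2 v_3 ≠ 0; then v_{j-1} := N · v_j for j = 3, …, 2.

Pick v_3 = (0, 0, 1)ᵀ.
Then v_2 = N · v_3 = (1, 1, 0)ᵀ.
Then v_1 = N · v_2 = (1, 0, 0)ᵀ.

Sanity check: (A − (1)·I) v_1 = (0, 0, 0)ᵀ = 0. ✓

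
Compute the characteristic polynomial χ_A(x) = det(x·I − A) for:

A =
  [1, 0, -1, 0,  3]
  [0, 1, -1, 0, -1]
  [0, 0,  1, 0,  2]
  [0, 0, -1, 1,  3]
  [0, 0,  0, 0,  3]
x^5 - 7*x^4 + 18*x^3 - 22*x^2 + 13*x - 3

Expanding det(x·I − A) (e.g. by cofactor expansion or by noting that A is similar to its Jordan form J, which has the same characteristic polynomial as A) gives
  χ_A(x) = x^5 - 7*x^4 + 18*x^3 - 22*x^2 + 13*x - 3
which factors as (x - 3)*(x - 1)^4. The eigenvalues (with algebraic multiplicities) are λ = 1 with multiplicity 4, λ = 3 with multiplicity 1.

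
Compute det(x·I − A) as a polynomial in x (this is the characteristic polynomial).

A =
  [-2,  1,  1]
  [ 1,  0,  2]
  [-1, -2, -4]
x^3 + 6*x^2 + 12*x + 8

Expanding det(x·I − A) (e.g. by cofactor expansion or by noting that A is similar to its Jordan form J, which has the same characteristic polynomial as A) gives
  χ_A(x) = x^3 + 6*x^2 + 12*x + 8
which factors as (x + 2)^3. The eigenvalues (with algebraic multiplicities) are λ = -2 with multiplicity 3.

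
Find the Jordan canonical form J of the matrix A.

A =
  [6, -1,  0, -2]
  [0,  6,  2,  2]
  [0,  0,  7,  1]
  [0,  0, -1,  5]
J_2(6) ⊕ J_2(6)

The characteristic polynomial is
  det(x·I − A) = x^4 - 24*x^3 + 216*x^2 - 864*x + 1296 = (x - 6)^4

Eigenvalues and multiplicities (the geometric multiplicity of λ is n − rank(A − λI), which equals the number of Jordan blocks for λ):
  λ = 6: algebraic multiplicity = 4, geometric multiplicity = 2

Determining the block sizes for each eigenvalue:
  λ = 6: with am = 4 and gm = 2, the partition is not yet determined (e.g. several partitions of 4 into 2 parts exist). Let N = A − (6)·I. Computing rank(N^1) = 2, rank(N^2) = 0; the number of blocks of size ≥ j is rank(N^{j−1}) − rank(N^j), giving [2, 2]. So we have 2 block(s) of size 2 → block sizes [2, 2]

Assembling the blocks gives a Jordan form
J =
  [6, 1, 0, 0]
  [0, 6, 0, 0]
  [0, 0, 6, 1]
  [0, 0, 0, 6]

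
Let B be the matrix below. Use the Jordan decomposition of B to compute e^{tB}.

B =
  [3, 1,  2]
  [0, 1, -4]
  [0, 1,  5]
e^{tB} =
  [exp(3*t), t*exp(3*t), 2*t*exp(3*t)]
  [0, -2*t*exp(3*t) + exp(3*t), -4*t*exp(3*t)]
  [0, t*exp(3*t), 2*t*exp(3*t) + exp(3*t)]

Strategy: write B = P · J · P⁻¹ where J is a Jordan canonical form, so e^{tB} = P · e^{tJ} · P⁻¹, and e^{tJ} can be computed block-by-block.

B has Jordan form
J =
  [3, 1, 0]
  [0, 3, 0]
  [0, 0, 3]
(up to reordering of blocks).

Per-block formulas:
  For a 1×1 block at λ = 3: exp(t · [3]) = [e^(3t)].
  For a 2×2 Jordan block J_2(3): exp(t · J_2(3)) = e^(3t)·(I + t·N), where N is the 2×2 nilpotent shift.

After assembling e^{tJ} and conjugating by P, we get:

e^{tB} =
  [exp(3*t), t*exp(3*t), 2*t*exp(3*t)]
  [0, -2*t*exp(3*t) + exp(3*t), -4*t*exp(3*t)]
  [0, t*exp(3*t), 2*t*exp(3*t) + exp(3*t)]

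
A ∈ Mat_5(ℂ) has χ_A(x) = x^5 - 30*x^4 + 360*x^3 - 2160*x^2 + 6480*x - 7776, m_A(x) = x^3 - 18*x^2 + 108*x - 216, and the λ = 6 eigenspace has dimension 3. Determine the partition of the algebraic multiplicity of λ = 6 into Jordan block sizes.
Block sizes for λ = 6: [3, 1, 1]

Step 1 — from the characteristic polynomial, algebraic multiplicity of λ = 6 is 5. From dim ker(A − (6)·I) = 3, there are exactly 3 Jordan blocks for λ = 6.
Step 2 — from the minimal polynomial, the factor (x − 6)^3 tells us the largest block for λ = 6 has size 3.
Step 3 — with total size 5, 3 blocks, and largest block 3, the block sizes (in nonincreasing order) are [3, 1, 1].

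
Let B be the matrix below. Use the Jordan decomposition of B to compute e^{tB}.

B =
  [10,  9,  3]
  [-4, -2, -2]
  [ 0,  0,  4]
e^{tB} =
  [6*t*exp(4*t) + exp(4*t), 9*t*exp(4*t), 3*t*exp(4*t)]
  [-4*t*exp(4*t), -6*t*exp(4*t) + exp(4*t), -2*t*exp(4*t)]
  [0, 0, exp(4*t)]

Strategy: write B = P · J · P⁻¹ where J is a Jordan canonical form, so e^{tB} = P · e^{tJ} · P⁻¹, and e^{tJ} can be computed block-by-block.

B has Jordan form
J =
  [4, 1, 0]
  [0, 4, 0]
  [0, 0, 4]
(up to reordering of blocks).

Per-block formulas:
  For a 1×1 block at λ = 4: exp(t · [4]) = [e^(4t)].
  For a 2×2 Jordan block J_2(4): exp(t · J_2(4)) = e^(4t)·(I + t·N), where N is the 2×2 nilpotent shift.

After assembling e^{tJ} and conjugating by P, we get:

e^{tB} =
  [6*t*exp(4*t) + exp(4*t), 9*t*exp(4*t), 3*t*exp(4*t)]
  [-4*t*exp(4*t), -6*t*exp(4*t) + exp(4*t), -2*t*exp(4*t)]
  [0, 0, exp(4*t)]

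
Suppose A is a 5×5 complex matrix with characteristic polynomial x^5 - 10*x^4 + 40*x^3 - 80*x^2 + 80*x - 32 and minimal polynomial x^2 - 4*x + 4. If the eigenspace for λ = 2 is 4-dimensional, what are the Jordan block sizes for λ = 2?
Block sizes for λ = 2: [2, 1, 1, 1]

Step 1 — from the characteristic polynomial, algebraic multiplicity of λ = 2 is 5. From dim ker(A − (2)·I) = 4, there are exactly 4 Jordan blocks for λ = 2.
Step 2 — from the minimal polynomial, the factor (x − 2)^2 tells us the largest block for λ = 2 has size 2.
Step 3 — with total size 5, 4 blocks, and largest block 2, the block sizes (in nonincreasing order) are [2, 1, 1, 1].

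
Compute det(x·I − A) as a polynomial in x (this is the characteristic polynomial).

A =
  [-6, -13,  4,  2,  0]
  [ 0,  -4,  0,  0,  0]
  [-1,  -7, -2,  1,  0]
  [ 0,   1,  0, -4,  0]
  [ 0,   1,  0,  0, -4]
x^5 + 20*x^4 + 160*x^3 + 640*x^2 + 1280*x + 1024

Expanding det(x·I − A) (e.g. by cofactor expansion or by noting that A is similar to its Jordan form J, which has the same characteristic polynomial as A) gives
  χ_A(x) = x^5 + 20*x^4 + 160*x^3 + 640*x^2 + 1280*x + 1024
which factors as (x + 4)^5. The eigenvalues (with algebraic multiplicities) are λ = -4 with multiplicity 5.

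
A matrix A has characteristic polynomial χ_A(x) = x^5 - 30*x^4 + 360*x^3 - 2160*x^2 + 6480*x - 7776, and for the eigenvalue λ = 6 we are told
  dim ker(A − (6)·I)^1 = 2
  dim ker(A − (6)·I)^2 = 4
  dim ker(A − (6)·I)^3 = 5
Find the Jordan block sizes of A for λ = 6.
Block sizes for λ = 6: [3, 2]

From the dimensions of kernels of powers, the number of Jordan blocks of size at least j is d_j − d_{j−1} where d_j = dim ker(N^j) (with d_0 = 0). Computing the differences gives [2, 2, 1].
The number of blocks of size exactly k is (#blocks of size ≥ k) − (#blocks of size ≥ k + 1), so the partition is: 1 block(s) of size 2, 1 block(s) of size 3.
In nonincreasing order the block sizes are [3, 2].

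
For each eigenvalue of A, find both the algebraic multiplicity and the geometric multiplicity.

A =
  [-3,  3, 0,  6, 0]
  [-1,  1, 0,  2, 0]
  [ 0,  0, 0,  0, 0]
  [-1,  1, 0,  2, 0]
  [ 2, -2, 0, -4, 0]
λ = 0: alg = 5, geom = 4

Step 1 — factor the characteristic polynomial to read off the algebraic multiplicities:
  χ_A(x) = x^5

Step 2 — compute geometric multiplicities via the rank-nullity identity g(λ) = n − rank(A − λI):
  rank(A − (0)·I) = 1, so dim ker(A − (0)·I) = n − 1 = 4

Summary:
  λ = 0: algebraic multiplicity = 5, geometric multiplicity = 4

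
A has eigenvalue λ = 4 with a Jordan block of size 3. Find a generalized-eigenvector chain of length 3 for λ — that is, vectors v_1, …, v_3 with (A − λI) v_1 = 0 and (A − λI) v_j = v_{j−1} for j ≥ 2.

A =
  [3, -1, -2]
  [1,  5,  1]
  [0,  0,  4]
A Jordan chain for λ = 4 of length 3:
v_1 = (1, -1, 0)ᵀ
v_2 = (-2, 1, 0)ᵀ
v_3 = (0, 0, 1)ᵀ

Let N = A − (4)·I. We want v_3 with N^3 v_3 = 0 but N^2 v_3 ≠ 0; then v_{j-1} := N · v_j for j = 3, …, 2.

Pick v_3 = (0, 0, 1)ᵀ.
Then v_2 = N · v_3 = (-2, 1, 0)ᵀ.
Then v_1 = N · v_2 = (1, -1, 0)ᵀ.

Sanity check: (A − (4)·I) v_1 = (0, 0, 0)ᵀ = 0. ✓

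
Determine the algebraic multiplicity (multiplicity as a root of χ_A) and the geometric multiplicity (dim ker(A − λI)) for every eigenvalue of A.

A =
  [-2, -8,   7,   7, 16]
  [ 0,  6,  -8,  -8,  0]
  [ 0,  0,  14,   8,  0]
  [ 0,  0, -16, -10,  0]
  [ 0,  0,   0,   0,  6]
λ = -2: alg = 2, geom = 1; λ = 6: alg = 3, geom = 3

Step 1 — factor the characteristic polynomial to read off the algebraic multiplicities:
  χ_A(x) = (x - 6)^3*(x + 2)^2

Step 2 — compute geometric multiplicities via the rank-nullity identity g(λ) = n − rank(A − λI):
  rank(A − (-2)·I) = 4, so dim ker(A − (-2)·I) = n − 4 = 1
  rank(A − (6)·I) = 2, so dim ker(A − (6)·I) = n − 2 = 3

Summary:
  λ = -2: algebraic multiplicity = 2, geometric multiplicity = 1
  λ = 6: algebraic multiplicity = 3, geometric multiplicity = 3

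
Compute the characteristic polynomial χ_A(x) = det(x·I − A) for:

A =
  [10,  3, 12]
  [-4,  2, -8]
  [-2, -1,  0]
x^3 - 12*x^2 + 48*x - 64

Expanding det(x·I − A) (e.g. by cofactor expansion or by noting that A is similar to its Jordan form J, which has the same characteristic polynomial as A) gives
  χ_A(x) = x^3 - 12*x^2 + 48*x - 64
which factors as (x - 4)^3. The eigenvalues (with algebraic multiplicities) are λ = 4 with multiplicity 3.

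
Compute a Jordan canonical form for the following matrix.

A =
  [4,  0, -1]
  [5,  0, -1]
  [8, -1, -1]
J_3(1)

The characteristic polynomial is
  det(x·I − A) = x^3 - 3*x^2 + 3*x - 1 = (x - 1)^3

Eigenvalues and multiplicities (the geometric multiplicity of λ is n − rank(A − λI), which equals the number of Jordan blocks for λ):
  λ = 1: algebraic multiplicity = 3, geometric multiplicity = 1

Determining the block sizes for each eigenvalue:
  λ = 1: one block (gm = 1), so the single block has size am = 3 → block sizes [3]

Assembling the blocks gives a Jordan form
J =
  [1, 1, 0]
  [0, 1, 1]
  [0, 0, 1]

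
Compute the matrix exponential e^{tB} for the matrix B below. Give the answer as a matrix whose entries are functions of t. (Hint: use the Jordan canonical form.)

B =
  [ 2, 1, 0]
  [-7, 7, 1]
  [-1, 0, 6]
e^{tB} =
  [t^2*exp(5*t) - 3*t*exp(5*t) + exp(5*t), -t^2*exp(5*t)/2 + t*exp(5*t), t^2*exp(5*t)/2]
  [3*t^2*exp(5*t) - 7*t*exp(5*t), -3*t^2*exp(5*t)/2 + 2*t*exp(5*t) + exp(5*t), 3*t^2*exp(5*t)/2 + t*exp(5*t)]
  [t^2*exp(5*t) - t*exp(5*t), -t^2*exp(5*t)/2, t^2*exp(5*t)/2 + t*exp(5*t) + exp(5*t)]

Strategy: write B = P · J · P⁻¹ where J is a Jordan canonical form, so e^{tB} = P · e^{tJ} · P⁻¹, and e^{tJ} can be computed block-by-block.

B has Jordan form
J =
  [5, 1, 0]
  [0, 5, 1]
  [0, 0, 5]
(up to reordering of blocks).

Per-block formulas:
  For a 3×3 Jordan block J_3(5): exp(t · J_3(5)) = e^(5t)·(I + t·N + (t^2/2)·N^2), where N is the 3×3 nilpotent shift.

After assembling e^{tJ} and conjugating by P, we get:

e^{tB} =
  [t^2*exp(5*t) - 3*t*exp(5*t) + exp(5*t), -t^2*exp(5*t)/2 + t*exp(5*t), t^2*exp(5*t)/2]
  [3*t^2*exp(5*t) - 7*t*exp(5*t), -3*t^2*exp(5*t)/2 + 2*t*exp(5*t) + exp(5*t), 3*t^2*exp(5*t)/2 + t*exp(5*t)]
  [t^2*exp(5*t) - t*exp(5*t), -t^2*exp(5*t)/2, t^2*exp(5*t)/2 + t*exp(5*t) + exp(5*t)]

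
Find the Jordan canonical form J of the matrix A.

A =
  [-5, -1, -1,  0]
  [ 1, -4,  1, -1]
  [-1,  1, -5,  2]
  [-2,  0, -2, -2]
J_3(-4) ⊕ J_1(-4)

The characteristic polynomial is
  det(x·I − A) = x^4 + 16*x^3 + 96*x^2 + 256*x + 256 = (x + 4)^4

Eigenvalues and multiplicities (the geometric multiplicity of λ is n − rank(A − λI), which equals the number of Jordan blocks for λ):
  λ = -4: algebraic multiplicity = 4, geometric multiplicity = 2

Determining the block sizes for each eigenvalue:
  λ = -4: with am = 4 and gm = 2, the partition is not yet determined (e.g. several partitions of 4 into 2 parts exist). Let N = A − (-4)·I. Computing rank(N^1) = 2, rank(N^2) = 1, rank(N^3) = 0; the number of blocks of size ≥ j is rank(N^{j−1}) − rank(N^j), giving [2, 1, 1]. So we have 1 block(s) of size 3, 1 block(s) of size 1 → block sizes [3, 1]

Assembling the blocks gives a Jordan form
J =
  [-4,  1,  0,  0]
  [ 0, -4,  1,  0]
  [ 0,  0, -4,  0]
  [ 0,  0,  0, -4]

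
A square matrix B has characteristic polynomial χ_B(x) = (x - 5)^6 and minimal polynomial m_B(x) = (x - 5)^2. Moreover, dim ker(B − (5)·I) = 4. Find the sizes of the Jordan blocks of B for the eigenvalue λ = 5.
Block sizes for λ = 5: [2, 2, 1, 1]

Step 1 — from the characteristic polynomial, algebraic multiplicity of λ = 5 is 6. From dim ker(B − (5)·I) = 4, there are exactly 4 Jordan blocks for λ = 5.
Step 2 — from the minimal polynomial, the factor (x − 5)^2 tells us the largest block for λ = 5 has size 2.
Step 3 — with total size 6, 4 blocks, and largest block 2, the block sizes (in nonincreasing order) are [2, 2, 1, 1].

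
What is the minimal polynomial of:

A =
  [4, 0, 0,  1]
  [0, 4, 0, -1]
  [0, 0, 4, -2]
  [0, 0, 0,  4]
x^2 - 8*x + 16

The characteristic polynomial is χ_A(x) = (x - 4)^4, so the eigenvalues are known. The minimal polynomial is
  m_A(x) = Π_λ (x − λ)^{k_λ}
where k_λ is the size of the *largest* Jordan block for λ (equivalently, the smallest k with (A − λI)^k v = 0 for every generalised eigenvector v of λ).

  λ = 4: largest Jordan block has size 2, contributing (x − 4)^2

So m_A(x) = (x - 4)^2 = x^2 - 8*x + 16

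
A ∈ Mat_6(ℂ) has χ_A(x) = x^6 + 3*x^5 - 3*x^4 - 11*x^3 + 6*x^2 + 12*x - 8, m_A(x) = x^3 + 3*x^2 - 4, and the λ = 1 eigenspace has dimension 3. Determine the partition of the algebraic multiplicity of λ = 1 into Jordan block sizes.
Block sizes for λ = 1: [1, 1, 1]

Step 1 — from the characteristic polynomial, algebraic multiplicity of λ = 1 is 3. From dim ker(A − (1)·I) = 3, there are exactly 3 Jordan blocks for λ = 1.
Step 2 — from the minimal polynomial, the factor (x − 1) tells us the largest block for λ = 1 has size 1.
Step 3 — with total size 3, 3 blocks, and largest block 1, the block sizes (in nonincreasing order) are [1, 1, 1].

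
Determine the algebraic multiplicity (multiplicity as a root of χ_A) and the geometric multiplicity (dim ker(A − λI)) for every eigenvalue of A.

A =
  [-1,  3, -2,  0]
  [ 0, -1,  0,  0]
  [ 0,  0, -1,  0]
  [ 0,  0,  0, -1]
λ = -1: alg = 4, geom = 3

Step 1 — factor the characteristic polynomial to read off the algebraic multiplicities:
  χ_A(x) = (x + 1)^4

Step 2 — compute geometric multiplicities via the rank-nullity identity g(λ) = n − rank(A − λI):
  rank(A − (-1)·I) = 1, so dim ker(A − (-1)·I) = n − 1 = 3

Summary:
  λ = -1: algebraic multiplicity = 4, geometric multiplicity = 3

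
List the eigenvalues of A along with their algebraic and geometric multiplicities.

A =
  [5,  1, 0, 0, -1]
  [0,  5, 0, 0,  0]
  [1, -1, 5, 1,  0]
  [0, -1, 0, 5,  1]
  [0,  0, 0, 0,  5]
λ = 5: alg = 5, geom = 3

Step 1 — factor the characteristic polynomial to read off the algebraic multiplicities:
  χ_A(x) = (x - 5)^5

Step 2 — compute geometric multiplicities via the rank-nullity identity g(λ) = n − rank(A − λI):
  rank(A − (5)·I) = 2, so dim ker(A − (5)·I) = n − 2 = 3

Summary:
  λ = 5: algebraic multiplicity = 5, geometric multiplicity = 3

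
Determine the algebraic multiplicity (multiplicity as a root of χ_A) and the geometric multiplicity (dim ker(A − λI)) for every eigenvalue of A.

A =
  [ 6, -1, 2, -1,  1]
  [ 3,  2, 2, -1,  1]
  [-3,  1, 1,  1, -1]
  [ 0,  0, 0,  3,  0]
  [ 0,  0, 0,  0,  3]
λ = 3: alg = 5, geom = 4

Step 1 — factor the characteristic polynomial to read off the algebraic multiplicities:
  χ_A(x) = (x - 3)^5

Step 2 — compute geometric multiplicities via the rank-nullity identity g(λ) = n − rank(A − λI):
  rank(A − (3)·I) = 1, so dim ker(A − (3)·I) = n − 1 = 4

Summary:
  λ = 3: algebraic multiplicity = 5, geometric multiplicity = 4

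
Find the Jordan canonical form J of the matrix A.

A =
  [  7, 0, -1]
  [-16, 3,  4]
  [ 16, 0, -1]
J_2(3) ⊕ J_1(3)

The characteristic polynomial is
  det(x·I − A) = x^3 - 9*x^2 + 27*x - 27 = (x - 3)^3

Eigenvalues and multiplicities (the geometric multiplicity of λ is n − rank(A − λI), which equals the number of Jordan blocks for λ):
  λ = 3: algebraic multiplicity = 3, geometric multiplicity = 2

Determining the block sizes for each eigenvalue:
  λ = 3: 2 blocks summing to 3 forces exactly one block of size 2 and the rest size 1 → block sizes [2, 1]

Assembling the blocks gives a Jordan form
J =
  [3, 1, 0]
  [0, 3, 0]
  [0, 0, 3]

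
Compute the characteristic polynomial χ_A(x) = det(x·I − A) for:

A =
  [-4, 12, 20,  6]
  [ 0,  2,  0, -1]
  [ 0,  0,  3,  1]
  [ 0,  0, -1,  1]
x^4 - 2*x^3 - 12*x^2 + 40*x - 32

Expanding det(x·I − A) (e.g. by cofactor expansion or by noting that A is similar to its Jordan form J, which has the same characteristic polynomial as A) gives
  χ_A(x) = x^4 - 2*x^3 - 12*x^2 + 40*x - 32
which factors as (x - 2)^3*(x + 4). The eigenvalues (with algebraic multiplicities) are λ = -4 with multiplicity 1, λ = 2 with multiplicity 3.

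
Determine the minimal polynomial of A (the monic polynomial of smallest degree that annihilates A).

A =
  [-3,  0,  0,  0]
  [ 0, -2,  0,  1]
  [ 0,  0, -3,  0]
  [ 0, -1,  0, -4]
x^2 + 6*x + 9

The characteristic polynomial is χ_A(x) = (x + 3)^4, so the eigenvalues are known. The minimal polynomial is
  m_A(x) = Π_λ (x − λ)^{k_λ}
where k_λ is the size of the *largest* Jordan block for λ (equivalently, the smallest k with (A − λI)^k v = 0 for every generalised eigenvector v of λ).

  λ = -3: largest Jordan block has size 2, contributing (x + 3)^2

So m_A(x) = (x + 3)^2 = x^2 + 6*x + 9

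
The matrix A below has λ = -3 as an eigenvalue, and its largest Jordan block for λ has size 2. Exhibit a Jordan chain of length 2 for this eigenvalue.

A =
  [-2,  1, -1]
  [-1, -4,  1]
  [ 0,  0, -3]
A Jordan chain for λ = -3 of length 2:
v_1 = (1, -1, 0)ᵀ
v_2 = (1, 0, 0)ᵀ

Let N = A − (-3)·I. We want v_2 with N^2 v_2 = 0 but N^1 v_2 ≠ 0; then v_{j-1} := N · v_j for j = 2, …, 2.

Pick v_2 = (1, 0, 0)ᵀ.
Then v_1 = N · v_2 = (1, -1, 0)ᵀ.

Sanity check: (A − (-3)·I) v_1 = (0, 0, 0)ᵀ = 0. ✓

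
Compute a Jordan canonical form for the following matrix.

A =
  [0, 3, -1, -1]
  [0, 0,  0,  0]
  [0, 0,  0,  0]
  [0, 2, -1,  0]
J_3(0) ⊕ J_1(0)

The characteristic polynomial is
  det(x·I − A) = x^4

Eigenvalues and multiplicities (the geometric multiplicity of λ is n − rank(A − λI), which equals the number of Jordan blocks for λ):
  λ = 0: algebraic multiplicity = 4, geometric multiplicity = 2

Determining the block sizes for each eigenvalue:
  λ = 0: with am = 4 and gm = 2, the partition is not yet determined (e.g. several partitions of 4 into 2 parts exist). Let N = A − (0)·I. Computing rank(N^1) = 2, rank(N^2) = 1, rank(N^3) = 0; the number of blocks of size ≥ j is rank(N^{j−1}) − rank(N^j), giving [2, 1, 1]. So we have 1 block(s) of size 3, 1 block(s) of size 1 → block sizes [3, 1]

Assembling the blocks gives a Jordan form
J =
  [0, 1, 0, 0]
  [0, 0, 1, 0]
  [0, 0, 0, 0]
  [0, 0, 0, 0]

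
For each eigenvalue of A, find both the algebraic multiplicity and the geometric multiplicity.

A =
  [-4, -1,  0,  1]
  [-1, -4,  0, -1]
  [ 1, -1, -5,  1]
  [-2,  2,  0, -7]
λ = -5: alg = 4, geom = 3

Step 1 — factor the characteristic polynomial to read off the algebraic multiplicities:
  χ_A(x) = (x + 5)^4

Step 2 — compute geometric multiplicities via the rank-nullity identity g(λ) = n − rank(A − λI):
  rank(A − (-5)·I) = 1, so dim ker(A − (-5)·I) = n − 1 = 3

Summary:
  λ = -5: algebraic multiplicity = 4, geometric multiplicity = 3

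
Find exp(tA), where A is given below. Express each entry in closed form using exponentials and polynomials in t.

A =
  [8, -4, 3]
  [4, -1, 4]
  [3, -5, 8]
e^{tA} =
  [t^2*exp(5*t) + 3*t*exp(5*t) + exp(5*t), -3*t^2*exp(5*t)/2 - 4*t*exp(5*t), t^2*exp(5*t) + 3*t*exp(5*t)]
  [4*t*exp(5*t), -6*t*exp(5*t) + exp(5*t), 4*t*exp(5*t)]
  [-t^2*exp(5*t) + 3*t*exp(5*t), 3*t^2*exp(5*t)/2 - 5*t*exp(5*t), -t^2*exp(5*t) + 3*t*exp(5*t) + exp(5*t)]

Strategy: write A = P · J · P⁻¹ where J is a Jordan canonical form, so e^{tA} = P · e^{tJ} · P⁻¹, and e^{tJ} can be computed block-by-block.

A has Jordan form
J =
  [5, 1, 0]
  [0, 5, 1]
  [0, 0, 5]
(up to reordering of blocks).

Per-block formulas:
  For a 3×3 Jordan block J_3(5): exp(t · J_3(5)) = e^(5t)·(I + t·N + (t^2/2)·N^2), where N is the 3×3 nilpotent shift.

After assembling e^{tJ} and conjugating by P, we get:

e^{tA} =
  [t^2*exp(5*t) + 3*t*exp(5*t) + exp(5*t), -3*t^2*exp(5*t)/2 - 4*t*exp(5*t), t^2*exp(5*t) + 3*t*exp(5*t)]
  [4*t*exp(5*t), -6*t*exp(5*t) + exp(5*t), 4*t*exp(5*t)]
  [-t^2*exp(5*t) + 3*t*exp(5*t), 3*t^2*exp(5*t)/2 - 5*t*exp(5*t), -t^2*exp(5*t) + 3*t*exp(5*t) + exp(5*t)]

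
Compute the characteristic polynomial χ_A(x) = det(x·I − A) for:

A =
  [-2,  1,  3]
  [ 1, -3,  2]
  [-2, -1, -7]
x^3 + 12*x^2 + 48*x + 64

Expanding det(x·I − A) (e.g. by cofactor expansion or by noting that A is similar to its Jordan form J, which has the same characteristic polynomial as A) gives
  χ_A(x) = x^3 + 12*x^2 + 48*x + 64
which factors as (x + 4)^3. The eigenvalues (with algebraic multiplicities) are λ = -4 with multiplicity 3.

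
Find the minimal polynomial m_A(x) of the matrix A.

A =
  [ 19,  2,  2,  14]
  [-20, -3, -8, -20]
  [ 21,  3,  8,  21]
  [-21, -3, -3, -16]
x^3 - 3*x^2 - 9*x - 5

The characteristic polynomial is χ_A(x) = (x - 5)^2*(x + 1)^2, so the eigenvalues are known. The minimal polynomial is
  m_A(x) = Π_λ (x − λ)^{k_λ}
where k_λ is the size of the *largest* Jordan block for λ (equivalently, the smallest k with (A − λI)^k v = 0 for every generalised eigenvector v of λ).

  λ = -1: largest Jordan block has size 2, contributing (x + 1)^2
  λ = 5: largest Jordan block has size 1, contributing (x − 5)

So m_A(x) = (x - 5)*(x + 1)^2 = x^3 - 3*x^2 - 9*x - 5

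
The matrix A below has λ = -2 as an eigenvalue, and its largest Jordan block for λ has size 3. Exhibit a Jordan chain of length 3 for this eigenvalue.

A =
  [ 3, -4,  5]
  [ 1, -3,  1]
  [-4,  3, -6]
A Jordan chain for λ = -2 of length 3:
v_1 = (1, 0, -1)ᵀ
v_2 = (5, 1, -4)ᵀ
v_3 = (1, 0, 0)ᵀ

Let N = A − (-2)·I. We want v_3 with N^3 v_3 = 0 but N^2 v_3 ≠ 0; then v_{j-1} := N · v_j for j = 3, …, 2.

Pick v_3 = (1, 0, 0)ᵀ.
Then v_2 = N · v_3 = (5, 1, -4)ᵀ.
Then v_1 = N · v_2 = (1, 0, -1)ᵀ.

Sanity check: (A − (-2)·I) v_1 = (0, 0, 0)ᵀ = 0. ✓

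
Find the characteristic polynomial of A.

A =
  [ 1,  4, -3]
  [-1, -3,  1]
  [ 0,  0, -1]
x^3 + 3*x^2 + 3*x + 1

Expanding det(x·I − A) (e.g. by cofactor expansion or by noting that A is similar to its Jordan form J, which has the same characteristic polynomial as A) gives
  χ_A(x) = x^3 + 3*x^2 + 3*x + 1
which factors as (x + 1)^3. The eigenvalues (with algebraic multiplicities) are λ = -1 with multiplicity 3.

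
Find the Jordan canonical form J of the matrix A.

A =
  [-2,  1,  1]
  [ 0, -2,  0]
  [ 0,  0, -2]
J_2(-2) ⊕ J_1(-2)

The characteristic polynomial is
  det(x·I − A) = x^3 + 6*x^2 + 12*x + 8 = (x + 2)^3

Eigenvalues and multiplicities (the geometric multiplicity of λ is n − rank(A − λI), which equals the number of Jordan blocks for λ):
  λ = -2: algebraic multiplicity = 3, geometric multiplicity = 2

Determining the block sizes for each eigenvalue:
  λ = -2: 2 blocks summing to 3 forces exactly one block of size 2 and the rest size 1 → block sizes [2, 1]

Assembling the blocks gives a Jordan form
J =
  [-2,  1,  0]
  [ 0, -2,  0]
  [ 0,  0, -2]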